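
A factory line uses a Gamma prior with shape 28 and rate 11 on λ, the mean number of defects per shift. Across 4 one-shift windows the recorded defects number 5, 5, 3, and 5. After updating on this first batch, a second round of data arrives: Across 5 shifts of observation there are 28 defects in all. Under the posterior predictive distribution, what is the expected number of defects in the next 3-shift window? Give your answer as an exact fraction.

111/10

Total count: 5 + 5 + 3 + 5 = 18.
Total exposure: 4 shifts.
After the first batch: Gamma(28 + 18, 11 + 4) = Gamma(46, 15).
Total count 28 over total exposure 5 shifts.
After the second batch: Gamma(46 + 28, 15 + 5) = Gamma(74, 20).
Predictive mean over a 3-shift window = T·E[λ|data] = 3·74/20 = 111/10.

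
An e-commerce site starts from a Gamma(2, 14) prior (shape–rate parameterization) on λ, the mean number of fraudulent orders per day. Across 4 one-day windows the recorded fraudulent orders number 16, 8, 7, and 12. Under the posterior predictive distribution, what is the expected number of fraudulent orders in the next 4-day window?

10

Total count: 16 + 8 + 7 + 12 = 43.
Total exposure: 4 days.
By Gamma–Poisson conjugacy, the posterior is Gamma(α + Σx, β + Σt) = Gamma(2 + 43, 14 + 4) = Gamma(45, 18).
Predictive mean over a 4-day window = T·E[λ|data] = 4·45/18 = 10.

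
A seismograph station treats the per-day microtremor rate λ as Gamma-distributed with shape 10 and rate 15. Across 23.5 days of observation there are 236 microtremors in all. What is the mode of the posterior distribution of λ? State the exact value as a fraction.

Total count 236 over total exposure 23.5 days.
Conjugate update: add total count to the shape and total exposure to the rate, giving Gamma(246, 77/2).
Posterior mode = (α'−1)/β' = 245/(77/2) = 70/11.

70/11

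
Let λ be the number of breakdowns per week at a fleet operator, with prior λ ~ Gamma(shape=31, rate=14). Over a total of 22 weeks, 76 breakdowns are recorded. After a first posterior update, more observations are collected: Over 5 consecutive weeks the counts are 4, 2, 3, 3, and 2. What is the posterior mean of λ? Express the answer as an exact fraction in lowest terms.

121/41

Total count 76 over total exposure 22 weeks.
After the first batch: Gamma(31 + 76, 14 + 22) = Gamma(107, 36).
Total count: 4 + 2 + 3 + 3 + 2 = 14.
Total exposure: 5 weeks.
After the second batch: Gamma(107 + 14, 36 + 5) = Gamma(121, 41).
Posterior mean = α'/β' = 121/41.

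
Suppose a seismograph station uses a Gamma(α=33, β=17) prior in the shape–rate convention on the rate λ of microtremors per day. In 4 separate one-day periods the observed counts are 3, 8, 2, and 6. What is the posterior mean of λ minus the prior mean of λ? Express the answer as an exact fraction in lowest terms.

191/357

Total count: 3 + 8 + 2 + 6 = 19.
Total exposure: 4 days.
The Gamma prior is conjugate for the Poisson rate, so λ | data ~ Gamma(33+19, 17+4) = Gamma(52, 21).
Posterior mean = 52/21 = 52/21; prior mean = 33/17 = 33/17. Difference = 52/21 − 33/17 = 191/357.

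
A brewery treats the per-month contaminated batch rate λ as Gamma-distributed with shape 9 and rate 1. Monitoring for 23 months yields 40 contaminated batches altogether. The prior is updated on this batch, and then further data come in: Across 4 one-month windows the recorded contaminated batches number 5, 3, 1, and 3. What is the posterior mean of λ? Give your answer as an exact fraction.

61/28

Total count 40 over total exposure 23 months.
After the first batch: Gamma(9 + 40, 1 + 23) = Gamma(49, 24).
Total count: 5 + 3 + 1 + 3 = 12.
Total exposure: 4 months.
After the second batch: Gamma(49 + 12, 24 + 4) = Gamma(61, 28).
Posterior mean = α'/β' = 61/28.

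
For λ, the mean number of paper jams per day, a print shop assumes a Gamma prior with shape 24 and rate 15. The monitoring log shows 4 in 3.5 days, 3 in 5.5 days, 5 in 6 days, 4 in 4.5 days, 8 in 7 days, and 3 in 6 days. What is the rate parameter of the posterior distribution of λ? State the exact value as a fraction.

Total count: 4 + 3 + 5 + 4 + 8 + 3 = 27.
Total exposure: 3.5 + 5.5 + 6 + 4.5 + 7 + 6 = 32.5 days.
By Gamma–Poisson conjugacy, the posterior is Gamma(α + Σx, β + Σt) = Gamma(24 + 27, 15 + 32.5) = Gamma(51, 95/2).

95/2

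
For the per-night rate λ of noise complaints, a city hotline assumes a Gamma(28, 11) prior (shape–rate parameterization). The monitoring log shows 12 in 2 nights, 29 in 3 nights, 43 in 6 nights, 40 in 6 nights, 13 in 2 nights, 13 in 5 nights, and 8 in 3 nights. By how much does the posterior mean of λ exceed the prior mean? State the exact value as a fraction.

491/209

Total count: 12 + 29 + 43 + 40 + 13 + 13 + 8 = 158.
Total exposure: 2 + 3 + 6 + 6 + 2 + 5 + 3 = 27 nights.
Posterior: α' = 28 + 158 = 186, β' = 11 + 27 = 38.
Posterior mean = 186/38 = 93/19; prior mean = 28/11 = 28/11. Difference = 93/19 − 28/11 = 491/209.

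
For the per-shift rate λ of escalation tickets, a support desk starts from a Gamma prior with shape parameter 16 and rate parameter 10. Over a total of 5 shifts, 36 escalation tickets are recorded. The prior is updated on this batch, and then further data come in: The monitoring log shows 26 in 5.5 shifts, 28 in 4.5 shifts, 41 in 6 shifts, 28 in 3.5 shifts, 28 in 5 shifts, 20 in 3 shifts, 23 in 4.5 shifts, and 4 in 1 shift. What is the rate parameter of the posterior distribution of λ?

Total count 36 over total exposure 5 shifts.
After the first batch: Gamma(16 + 36, 10 + 5) = Gamma(52, 15).
Total count: 26 + 28 + 41 + 28 + 28 + 20 + 23 + 4 = 198.
Total exposure: 5.5 + 4.5 + 6 + 3.5 + 5 + 3 + 4.5 + 1 = 33 shifts.
After the second batch: Gamma(52 + 198, 15 + 33) = Gamma(250, 48).

48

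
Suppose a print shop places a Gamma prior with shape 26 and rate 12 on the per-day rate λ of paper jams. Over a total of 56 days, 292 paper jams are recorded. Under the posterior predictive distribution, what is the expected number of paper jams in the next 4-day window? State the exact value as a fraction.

Total count 292 over total exposure 56 days.
Conjugate update: add total count to the shape and total exposure to the rate, giving Gamma(318, 68).
Predictive mean over a 4-day window = T·E[λ|data] = 4·318/68 = 318/17.

318/17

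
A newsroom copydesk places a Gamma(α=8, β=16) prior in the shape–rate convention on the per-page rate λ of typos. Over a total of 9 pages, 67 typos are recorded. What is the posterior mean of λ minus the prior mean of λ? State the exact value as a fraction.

Total count 67 over total exposure 9 pages.
Posterior: α' = 8 + 67 = 75, β' = 16 + 9 = 25.
Posterior mean = 75/25 = 3; prior mean = 8/16 = 1/2. Difference = 3 − 1/2 = 5/2.

5/2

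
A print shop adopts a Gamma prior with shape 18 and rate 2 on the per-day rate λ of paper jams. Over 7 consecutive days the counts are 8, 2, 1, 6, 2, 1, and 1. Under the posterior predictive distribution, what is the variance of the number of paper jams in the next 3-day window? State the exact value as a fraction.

Total count: 8 + 2 + 1 + 6 + 2 + 1 + 1 = 21.
Total exposure: 7 days.
By Gamma–Poisson conjugacy, the posterior is Gamma(α + Σx, β + Σt) = Gamma(18 + 21, 2 + 7) = Gamma(39, 9).
The posterior predictive for a window of length T is Negative Binomial with variance T·α'·(β'+T)/β'² = 3·39·12/81 = 52/3.

52/3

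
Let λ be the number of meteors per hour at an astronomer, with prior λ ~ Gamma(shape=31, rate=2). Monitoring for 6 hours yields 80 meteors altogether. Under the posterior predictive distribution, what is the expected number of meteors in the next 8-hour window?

111

Total count 80 over total exposure 6 hours.
Conjugate update: add total count to the shape and total exposure to the rate, giving Gamma(111, 8).
Predictive mean over an 8-hour window = T·E[λ|data] = 8·111/8 = 111.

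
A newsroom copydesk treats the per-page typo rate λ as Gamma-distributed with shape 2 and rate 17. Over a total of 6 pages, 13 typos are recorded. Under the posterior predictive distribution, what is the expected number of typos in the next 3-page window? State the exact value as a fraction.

45/23

Total count 13 over total exposure 6 pages.
By Gamma–Poisson conjugacy, the posterior is Gamma(α + Σx, β + Σt) = Gamma(2 + 13, 17 + 6) = Gamma(15, 23).
Predictive mean over a 3-page window = T·E[λ|data] = 3·15/23 = 45/23.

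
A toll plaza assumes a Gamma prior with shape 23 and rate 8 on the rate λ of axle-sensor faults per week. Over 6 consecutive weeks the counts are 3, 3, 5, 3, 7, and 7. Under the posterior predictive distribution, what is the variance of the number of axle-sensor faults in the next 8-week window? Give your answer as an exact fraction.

2244/49

Total count: 3 + 3 + 5 + 3 + 7 + 7 = 28.
Total exposure: 6 weeks.
Posterior: α' = 23 + 28 = 51, β' = 8 + 6 = 14.
The posterior predictive for a window of length T is Negative Binomial with variance T·α'·(β'+T)/β'² = 8·51·22/196 = 2244/49.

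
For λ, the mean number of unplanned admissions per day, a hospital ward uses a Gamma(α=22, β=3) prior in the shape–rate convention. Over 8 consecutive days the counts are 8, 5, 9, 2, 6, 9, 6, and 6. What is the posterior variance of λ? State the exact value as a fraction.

73/121

Total count: 8 + 5 + 9 + 2 + 6 + 9 + 6 + 6 = 51.
Total exposure: 8 days.
Conjugate update: add total count to the shape and total exposure to the rate, giving Gamma(73, 11).
Posterior variance = α'/β'² = 73/121.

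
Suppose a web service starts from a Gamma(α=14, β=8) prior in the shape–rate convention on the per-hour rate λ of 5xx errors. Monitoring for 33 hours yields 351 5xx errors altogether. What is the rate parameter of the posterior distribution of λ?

41

Total count 351 over total exposure 33 hours.
By Gamma–Poisson conjugacy, the posterior is Gamma(α + Σx, β + Σt) = Gamma(14 + 351, 8 + 33) = Gamma(365, 41).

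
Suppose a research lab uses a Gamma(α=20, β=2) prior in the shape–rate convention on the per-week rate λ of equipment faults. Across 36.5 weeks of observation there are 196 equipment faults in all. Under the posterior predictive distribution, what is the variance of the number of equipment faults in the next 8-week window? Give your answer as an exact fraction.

Total count 196 over total exposure 36.5 weeks.
The Gamma prior is conjugate for the Poisson rate, so λ | data ~ Gamma(20+196, 2+36.5) = Gamma(216, 77/2).
The posterior predictive for a window of length T is Negative Binomial with variance T·α'·(β'+T)/β'² = 8·216·(93/2)/(5929/4) = 321408/5929.

321408/5929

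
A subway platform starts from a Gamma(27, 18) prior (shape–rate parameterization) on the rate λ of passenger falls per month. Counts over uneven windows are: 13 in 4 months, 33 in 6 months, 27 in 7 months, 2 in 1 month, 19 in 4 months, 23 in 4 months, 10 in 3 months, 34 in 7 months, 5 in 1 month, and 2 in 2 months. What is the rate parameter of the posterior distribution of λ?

Total count: 13 + 33 + 27 + 2 + 19 + 23 + 10 + 34 + 5 + 2 = 168.
Total exposure: 4 + 6 + 7 + 1 + 4 + 4 + 3 + 7 + 1 + 2 = 39 months.
Posterior: α' = 27 + 168 = 195, β' = 18 + 39 = 57.

57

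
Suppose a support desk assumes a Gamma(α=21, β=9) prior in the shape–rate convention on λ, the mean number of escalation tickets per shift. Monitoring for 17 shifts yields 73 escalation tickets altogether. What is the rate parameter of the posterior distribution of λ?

26

Total count 73 over total exposure 17 shifts.
The Gamma prior is conjugate for the Poisson rate, so λ | data ~ Gamma(21+73, 9+17) = Gamma(94, 26).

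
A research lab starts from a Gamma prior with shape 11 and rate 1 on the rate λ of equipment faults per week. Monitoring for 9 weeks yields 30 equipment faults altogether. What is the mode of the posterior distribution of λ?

4

Total count 30 over total exposure 9 weeks.
By Gamma–Poisson conjugacy, the posterior is Gamma(α + Σx, β + Σt) = Gamma(11 + 30, 1 + 9) = Gamma(41, 10).
Posterior mode = (α'−1)/β' = 40/10 = 4.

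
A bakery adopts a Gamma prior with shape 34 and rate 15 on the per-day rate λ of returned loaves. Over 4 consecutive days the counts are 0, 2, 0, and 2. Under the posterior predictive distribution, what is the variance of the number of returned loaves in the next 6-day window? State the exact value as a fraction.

300/19

Total count: 0 + 2 + 0 + 2 = 4.
Total exposure: 4 days.
Gamma(α, β) with Poisson data over total exposure Σt gives posterior Gamma(α+Σx, β+Σt) = Gamma(38, 19).
The posterior predictive for a window of length T is Negative Binomial with variance T·α'·(β'+T)/β'² = 6·38·25/361 = 300/19.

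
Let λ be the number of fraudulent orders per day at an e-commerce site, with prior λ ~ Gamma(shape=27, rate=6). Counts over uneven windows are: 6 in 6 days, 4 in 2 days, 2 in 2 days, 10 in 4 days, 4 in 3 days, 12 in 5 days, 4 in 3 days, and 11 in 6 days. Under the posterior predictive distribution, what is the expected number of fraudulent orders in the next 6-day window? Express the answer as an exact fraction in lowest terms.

480/37

Total count: 6 + 4 + 2 + 10 + 4 + 12 + 4 + 11 = 53.
Total exposure: 6 + 2 + 2 + 4 + 3 + 5 + 3 + 6 = 31 days.
By Gamma–Poisson conjugacy, the posterior is Gamma(α + Σx, β + Σt) = Gamma(27 + 53, 6 + 31) = Gamma(80, 37).
Predictive mean over a 6-day window = T·E[λ|data] = 6·80/37 = 480/37.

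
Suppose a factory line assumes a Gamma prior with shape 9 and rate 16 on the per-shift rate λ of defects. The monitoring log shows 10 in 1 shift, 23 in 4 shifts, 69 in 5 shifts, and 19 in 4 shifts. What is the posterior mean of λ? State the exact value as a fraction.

Total count: 10 + 23 + 69 + 19 = 121.
Total exposure: 1 + 4 + 5 + 4 = 14 shifts.
Conjugate update: add total count to the shape and total exposure to the rate, giving Gamma(130, 30).
Posterior mean = α'/β' = 130/30 = 13/3.

13/3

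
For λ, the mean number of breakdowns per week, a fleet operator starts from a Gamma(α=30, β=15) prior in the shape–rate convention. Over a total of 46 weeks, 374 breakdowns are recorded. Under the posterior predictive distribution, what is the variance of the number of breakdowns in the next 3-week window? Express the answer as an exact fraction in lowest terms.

77568/3721

Total count 374 over total exposure 46 weeks.
Gamma(α, β) with Poisson data over total exposure Σt gives posterior Gamma(α+Σx, β+Σt) = Gamma(404, 61).
The posterior predictive for a window of length T is Negative Binomial with variance T·α'·(β'+T)/β'² = 3·404·64/3721 = 77568/3721.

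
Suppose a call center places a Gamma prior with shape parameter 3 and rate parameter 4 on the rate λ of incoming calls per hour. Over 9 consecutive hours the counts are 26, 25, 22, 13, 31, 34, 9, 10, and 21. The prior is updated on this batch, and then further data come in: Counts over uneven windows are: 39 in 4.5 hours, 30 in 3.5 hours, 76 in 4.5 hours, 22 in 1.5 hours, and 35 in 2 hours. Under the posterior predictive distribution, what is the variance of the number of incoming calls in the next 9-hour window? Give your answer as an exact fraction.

135432/841

Total count: 26 + 25 + 22 + 13 + 31 + 34 + 9 + 10 + 21 = 191.
Total exposure: 9 hours.
After the first batch: Gamma(3 + 191, 4 + 9) = Gamma(194, 13).
Total count: 39 + 30 + 76 + 22 + 35 = 202.
Total exposure: 4.5 + 3.5 + 4.5 + 1.5 + 2 = 16 hours.
After the second batch: Gamma(194 + 202, 13 + 16) = Gamma(396, 29).
The posterior predictive for a window of length T is Negative Binomial with variance T·α'·(β'+T)/β'² = 9·396·38/841 = 135432/841.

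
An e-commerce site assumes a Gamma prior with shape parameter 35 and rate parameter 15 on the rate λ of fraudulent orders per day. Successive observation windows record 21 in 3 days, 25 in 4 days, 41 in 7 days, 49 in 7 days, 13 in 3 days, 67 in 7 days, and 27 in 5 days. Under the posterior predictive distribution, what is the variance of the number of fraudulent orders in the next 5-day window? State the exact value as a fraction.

Total count: 21 + 25 + 41 + 49 + 13 + 67 + 27 = 243.
Total exposure: 3 + 4 + 7 + 7 + 3 + 7 + 5 = 36 days.
Gamma(α, β) with Poisson data over total exposure Σt gives posterior Gamma(α+Σx, β+Σt) = Gamma(278, 51).
The posterior predictive for a window of length T is Negative Binomial with variance T·α'·(β'+T)/β'² = 5·278·56/2601 = 77840/2601.

77840/2601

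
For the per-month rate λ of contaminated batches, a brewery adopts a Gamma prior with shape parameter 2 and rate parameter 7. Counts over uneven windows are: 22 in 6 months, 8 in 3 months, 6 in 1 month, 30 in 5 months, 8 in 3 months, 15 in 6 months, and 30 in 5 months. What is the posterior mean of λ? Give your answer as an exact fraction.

Total count: 22 + 8 + 6 + 30 + 8 + 15 + 30 = 119.
Total exposure: 6 + 3 + 1 + 5 + 3 + 6 + 5 = 29 months.
By Gamma–Poisson conjugacy, the posterior is Gamma(α + Σx, β + Σt) = Gamma(2 + 119, 7 + 29) = Gamma(121, 36).
Posterior mean = α'/β' = 121/36.

121/36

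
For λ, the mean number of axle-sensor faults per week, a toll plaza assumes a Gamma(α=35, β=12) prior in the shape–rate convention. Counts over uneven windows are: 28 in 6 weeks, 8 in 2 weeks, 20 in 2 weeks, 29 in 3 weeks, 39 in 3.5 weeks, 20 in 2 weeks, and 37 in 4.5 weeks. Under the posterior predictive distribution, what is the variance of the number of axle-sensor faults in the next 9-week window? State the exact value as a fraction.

Total count: 28 + 8 + 20 + 29 + 39 + 20 + 37 = 181.
Total exposure: 6 + 2 + 2 + 3 + 3.5 + 2 + 4.5 = 23 weeks.
Posterior: α' = 35 + 181 = 216, β' = 12 + 23 = 35.
The posterior predictive for a window of length T is Negative Binomial with variance T·α'·(β'+T)/β'² = 9·216·44/1225 = 85536/1225.

85536/1225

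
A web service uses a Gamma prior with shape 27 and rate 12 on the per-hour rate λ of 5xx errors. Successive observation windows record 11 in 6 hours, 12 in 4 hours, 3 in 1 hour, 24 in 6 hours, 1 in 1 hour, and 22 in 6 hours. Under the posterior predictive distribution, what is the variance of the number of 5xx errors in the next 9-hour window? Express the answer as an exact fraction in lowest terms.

125/4

Total count: 11 + 12 + 3 + 24 + 1 + 22 = 73.
Total exposure: 6 + 4 + 1 + 6 + 1 + 6 = 24 hours.
Posterior: α' = 27 + 73 = 100, β' = 12 + 24 = 36.
The posterior predictive for a window of length T is Negative Binomial with variance T·α'·(β'+T)/β'² = 9·100·45/1296 = 125/4.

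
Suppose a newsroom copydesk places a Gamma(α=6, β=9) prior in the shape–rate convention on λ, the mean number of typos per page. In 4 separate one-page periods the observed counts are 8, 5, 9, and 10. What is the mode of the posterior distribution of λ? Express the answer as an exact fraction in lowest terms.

37/13

Total count: 8 + 5 + 9 + 10 = 32.
Total exposure: 4 pages.
The Gamma prior is conjugate for the Poisson rate, so λ | data ~ Gamma(6+32, 9+4) = Gamma(38, 13).
Posterior mode = (α'−1)/β' = 37/13.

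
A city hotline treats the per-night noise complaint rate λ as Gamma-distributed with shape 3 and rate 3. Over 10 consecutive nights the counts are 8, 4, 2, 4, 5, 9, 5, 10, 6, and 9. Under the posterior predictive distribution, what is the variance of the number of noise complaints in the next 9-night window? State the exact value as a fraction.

Total count: 8 + 4 + 2 + 4 + 5 + 9 + 5 + 10 + 6 + 9 = 62.
Total exposure: 10 nights.
Conjugate update: add total count to the shape and total exposure to the rate, giving Gamma(65, 13).
The posterior predictive for a window of length T is Negative Binomial with variance T·α'·(β'+T)/β'² = 9·65·22/169 = 990/13.

990/13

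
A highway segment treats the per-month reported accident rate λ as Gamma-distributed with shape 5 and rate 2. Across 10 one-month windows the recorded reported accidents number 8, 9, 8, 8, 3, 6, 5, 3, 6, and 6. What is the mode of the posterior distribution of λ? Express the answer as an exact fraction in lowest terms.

11/2

Total count: 8 + 9 + 8 + 8 + 3 + 6 + 5 + 3 + 6 + 6 = 62.
Total exposure: 10 months.
By Gamma–Poisson conjugacy, the posterior is Gamma(α + Σx, β + Σt) = Gamma(5 + 62, 2 + 10) = Gamma(67, 12).
Posterior mode = (α'−1)/β' = 66/12 = 11/2.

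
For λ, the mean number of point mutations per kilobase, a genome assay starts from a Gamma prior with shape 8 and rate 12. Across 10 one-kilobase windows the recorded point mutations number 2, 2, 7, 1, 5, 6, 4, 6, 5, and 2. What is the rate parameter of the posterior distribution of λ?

Total count: 2 + 2 + 7 + 1 + 5 + 6 + 4 + 6 + 5 + 2 = 40.
Total exposure: 10 kilobases.
By Gamma–Poisson conjugacy, the posterior is Gamma(α + Σx, β + Σt) = Gamma(8 + 40, 12 + 10) = Gamma(48, 22).

22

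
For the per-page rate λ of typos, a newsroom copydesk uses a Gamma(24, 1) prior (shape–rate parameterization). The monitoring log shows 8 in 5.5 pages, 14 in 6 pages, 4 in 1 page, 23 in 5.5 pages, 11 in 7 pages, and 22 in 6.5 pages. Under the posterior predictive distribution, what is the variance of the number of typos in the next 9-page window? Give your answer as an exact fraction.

Total count: 8 + 14 + 4 + 23 + 11 + 22 = 82.
Total exposure: 5.5 + 6 + 1 + 5.5 + 7 + 6.5 = 31.5 pages.
Gamma(α, β) with Poisson data over total exposure Σt gives posterior Gamma(α+Σx, β+Σt) = Gamma(106, 65/2).
The posterior predictive for a window of length T is Negative Binomial with variance T·α'·(β'+T)/β'² = 9·106·(83/2)/(4225/4) = 158364/4225.

158364/4225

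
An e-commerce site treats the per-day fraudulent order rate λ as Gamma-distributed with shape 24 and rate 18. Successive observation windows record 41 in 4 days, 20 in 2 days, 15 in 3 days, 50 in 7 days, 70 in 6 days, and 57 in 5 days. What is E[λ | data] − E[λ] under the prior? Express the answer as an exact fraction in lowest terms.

217/45

Total count: 41 + 20 + 15 + 50 + 70 + 57 = 253.
Total exposure: 4 + 2 + 3 + 7 + 6 + 5 = 27 days.
Gamma(α, β) with Poisson data over total exposure Σt gives posterior Gamma(α+Σx, β+Σt) = Gamma(277, 45).
Posterior mean = 277/45 = 277/45; prior mean = 24/18 = 4/3. Difference = 277/45 − 4/3 = 217/45.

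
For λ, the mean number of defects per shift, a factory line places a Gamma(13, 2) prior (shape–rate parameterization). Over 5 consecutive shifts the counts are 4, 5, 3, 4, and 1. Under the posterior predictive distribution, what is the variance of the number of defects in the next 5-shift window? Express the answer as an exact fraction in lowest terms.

Total count: 4 + 5 + 3 + 4 + 1 = 17.
Total exposure: 5 shifts.
Gamma(α, β) with Poisson data over total exposure Σt gives posterior Gamma(α+Σx, β+Σt) = Gamma(30, 7).
The posterior predictive for a window of length T is Negative Binomial with variance T·α'·(β'+T)/β'² = 5·30·12/49 = 1800/49.

1800/49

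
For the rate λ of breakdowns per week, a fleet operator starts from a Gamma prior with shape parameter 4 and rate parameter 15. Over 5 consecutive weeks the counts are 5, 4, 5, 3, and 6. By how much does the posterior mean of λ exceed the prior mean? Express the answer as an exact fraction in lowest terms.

Total count: 5 + 4 + 5 + 3 + 6 = 23.
Total exposure: 5 weeks.
Conjugate update: add total count to the shape and total exposure to the rate, giving Gamma(27, 20).
Posterior mean = 27/20 = 27/20; prior mean = 4/15 = 4/15. Difference = 27/20 − 4/15 = 13/12.

13/12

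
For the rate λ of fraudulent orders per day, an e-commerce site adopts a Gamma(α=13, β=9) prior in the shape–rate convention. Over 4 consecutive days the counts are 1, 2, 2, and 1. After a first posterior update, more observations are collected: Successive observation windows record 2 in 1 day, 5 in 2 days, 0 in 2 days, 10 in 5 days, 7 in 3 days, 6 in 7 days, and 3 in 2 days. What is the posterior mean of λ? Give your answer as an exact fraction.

52/35

Total count: 1 + 2 + 2 + 1 = 6.
Total exposure: 4 days.
After the first batch: Gamma(13 + 6, 9 + 4) = Gamma(19, 13).
Total count: 2 + 5 + 0 + 10 + 7 + 6 + 3 = 33.
Total exposure: 1 + 2 + 2 + 5 + 3 + 7 + 2 = 22 days.
After the second batch: Gamma(19 + 33, 13 + 22) = Gamma(52, 35).
Posterior mean = α'/β' = 52/35.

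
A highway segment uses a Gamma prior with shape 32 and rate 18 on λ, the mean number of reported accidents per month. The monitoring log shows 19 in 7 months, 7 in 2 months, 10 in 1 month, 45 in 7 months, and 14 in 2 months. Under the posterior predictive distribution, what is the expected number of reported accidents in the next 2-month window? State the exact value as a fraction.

Total count: 19 + 7 + 10 + 45 + 14 = 95.
Total exposure: 7 + 2 + 1 + 7 + 2 = 19 months.
By Gamma–Poisson conjugacy, the posterior is Gamma(α + Σx, β + Σt) = Gamma(32 + 95, 18 + 19) = Gamma(127, 37).
Predictive mean over a 2-month window = T·E[λ|data] = 2·127/37 = 254/37.

254/37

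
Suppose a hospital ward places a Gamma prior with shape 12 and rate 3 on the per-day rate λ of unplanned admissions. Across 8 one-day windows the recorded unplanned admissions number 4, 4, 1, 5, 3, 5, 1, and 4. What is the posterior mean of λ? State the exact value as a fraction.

39/11

Total count: 4 + 4 + 1 + 5 + 3 + 5 + 1 + 4 = 27.
Total exposure: 8 days.
Posterior: α' = 12 + 27 = 39, β' = 3 + 8 = 11.
Posterior mean = α'/β' = 39/11.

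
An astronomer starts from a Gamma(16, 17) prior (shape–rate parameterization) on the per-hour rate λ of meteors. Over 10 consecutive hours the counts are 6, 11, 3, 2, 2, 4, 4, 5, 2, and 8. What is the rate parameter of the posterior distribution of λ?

27

Total count: 6 + 11 + 3 + 2 + 2 + 4 + 4 + 5 + 2 + 8 = 47.
Total exposure: 10 hours.
By Gamma–Poisson conjugacy, the posterior is Gamma(α + Σx, β + Σt) = Gamma(16 + 47, 17 + 10) = Gamma(63, 27).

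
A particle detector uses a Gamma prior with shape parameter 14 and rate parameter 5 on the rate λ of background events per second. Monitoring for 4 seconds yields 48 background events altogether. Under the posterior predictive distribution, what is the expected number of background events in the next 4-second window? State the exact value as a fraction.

Total count 48 over total exposure 4 seconds.
The Gamma prior is conjugate for the Poisson rate, so λ | data ~ Gamma(14+48, 5+4) = Gamma(62, 9).
Predictive mean over a 4-second window = T·E[λ|data] = 4·62/9 = 248/9.

248/9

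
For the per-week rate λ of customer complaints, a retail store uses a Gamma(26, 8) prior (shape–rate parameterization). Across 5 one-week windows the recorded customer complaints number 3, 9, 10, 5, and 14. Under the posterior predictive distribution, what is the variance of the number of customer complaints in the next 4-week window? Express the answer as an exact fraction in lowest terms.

4556/169

Total count: 3 + 9 + 10 + 5 + 14 = 41.
Total exposure: 5 weeks.
Posterior: α' = 26 + 41 = 67, β' = 8 + 5 = 13.
The posterior predictive for a window of length T is Negative Binomial with variance T·α'·(β'+T)/β'² = 4·67·17/169 = 4556/169.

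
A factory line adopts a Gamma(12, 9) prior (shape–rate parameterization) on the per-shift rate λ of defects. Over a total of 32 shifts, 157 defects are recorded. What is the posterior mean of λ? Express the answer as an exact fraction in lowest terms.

169/41

Total count 157 over total exposure 32 shifts.
By Gamma–Poisson conjugacy, the posterior is Gamma(α + Σx, β + Σt) = Gamma(12 + 157, 9 + 32) = Gamma(169, 41).
Posterior mean = α'/β' = 169/41.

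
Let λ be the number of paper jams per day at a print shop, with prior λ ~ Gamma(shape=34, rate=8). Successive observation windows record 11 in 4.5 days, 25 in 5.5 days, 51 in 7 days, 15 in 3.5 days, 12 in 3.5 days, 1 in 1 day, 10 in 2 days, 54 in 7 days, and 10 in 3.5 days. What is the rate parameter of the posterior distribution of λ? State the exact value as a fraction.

91/2

Total count: 11 + 25 + 51 + 15 + 12 + 1 + 10 + 54 + 10 = 189.
Total exposure: 4.5 + 5.5 + 7 + 3.5 + 3.5 + 1 + 2 + 7 + 3.5 = 37.5 days.
Gamma(α, β) with Poisson data over total exposure Σt gives posterior Gamma(α+Σx, β+Σt) = Gamma(223, 91/2).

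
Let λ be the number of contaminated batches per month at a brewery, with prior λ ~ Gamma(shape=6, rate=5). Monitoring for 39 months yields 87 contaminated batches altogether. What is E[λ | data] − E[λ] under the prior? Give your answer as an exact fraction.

201/220

Total count 87 over total exposure 39 months.
The Gamma prior is conjugate for the Poisson rate, so λ | data ~ Gamma(6+87, 5+39) = Gamma(93, 44).
Posterior mean = 93/44 = 93/44; prior mean = 6/5 = 6/5. Difference = 93/44 − 6/5 = 201/220.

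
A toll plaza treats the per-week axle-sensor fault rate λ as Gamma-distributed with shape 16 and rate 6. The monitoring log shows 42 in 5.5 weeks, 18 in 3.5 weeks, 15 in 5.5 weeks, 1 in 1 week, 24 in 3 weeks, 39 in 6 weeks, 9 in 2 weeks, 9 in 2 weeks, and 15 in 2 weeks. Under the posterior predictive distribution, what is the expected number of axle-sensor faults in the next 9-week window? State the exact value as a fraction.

Total count: 42 + 18 + 15 + 1 + 24 + 39 + 9 + 9 + 15 = 172.
Total exposure: 5.5 + 3.5 + 5.5 + 1 + 3 + 6 + 2 + 2 + 2 = 30.5 weeks.
By Gamma–Poisson conjugacy, the posterior is Gamma(α + Σx, β + Σt) = Gamma(16 + 172, 6 + 30.5) = Gamma(188, 73/2).
Predictive mean over a 9-week window = T·E[λ|data] = 9·188/(73/2) = 3384/73.

3384/73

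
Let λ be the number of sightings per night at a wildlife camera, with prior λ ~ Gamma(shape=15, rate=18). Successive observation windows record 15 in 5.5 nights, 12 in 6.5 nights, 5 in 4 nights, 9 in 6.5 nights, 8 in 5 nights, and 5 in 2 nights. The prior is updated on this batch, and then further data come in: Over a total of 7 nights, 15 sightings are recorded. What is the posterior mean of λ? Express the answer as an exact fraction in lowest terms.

Total count: 15 + 12 + 5 + 9 + 8 + 5 = 54.
Total exposure: 5.5 + 6.5 + 4 + 6.5 + 5 + 2 = 29.5 nights.
After the first batch: Gamma(15 + 54, 18 + 29.5) = Gamma(69, 95/2).
Total count 15 over total exposure 7 nights.
After the second batch: Gamma(69 + 15, 95/2 + 7) = Gamma(84, 109/2).
Posterior mean = α'/β' = 84/(109/2) = 168/109.

168/109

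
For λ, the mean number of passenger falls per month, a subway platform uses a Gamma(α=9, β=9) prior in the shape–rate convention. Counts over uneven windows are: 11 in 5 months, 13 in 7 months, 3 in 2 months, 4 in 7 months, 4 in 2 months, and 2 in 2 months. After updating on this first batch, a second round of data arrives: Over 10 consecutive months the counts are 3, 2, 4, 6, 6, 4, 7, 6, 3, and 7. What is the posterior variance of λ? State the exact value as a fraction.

47/968

Total count: 11 + 13 + 3 + 4 + 4 + 2 = 37.
Total exposure: 5 + 7 + 2 + 7 + 2 + 2 = 25 months.
After the first batch: Gamma(9 + 37, 9 + 25) = Gamma(46, 34).
Total count: 3 + 2 + 4 + 6 + 6 + 4 + 7 + 6 + 3 + 7 = 48.
Total exposure: 10 months.
After the second batch: Gamma(46 + 48, 34 + 10) = Gamma(94, 44).
Posterior variance = α'/β'² = 94/1936 = 47/968.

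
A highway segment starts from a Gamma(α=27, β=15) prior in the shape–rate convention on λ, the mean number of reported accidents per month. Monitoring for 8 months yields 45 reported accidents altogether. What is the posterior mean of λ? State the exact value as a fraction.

72/23

Total count 45 over total exposure 8 months.
Conjugate update: add total count to the shape and total exposure to the rate, giving Gamma(72, 23).
Posterior mean = α'/β' = 72/23.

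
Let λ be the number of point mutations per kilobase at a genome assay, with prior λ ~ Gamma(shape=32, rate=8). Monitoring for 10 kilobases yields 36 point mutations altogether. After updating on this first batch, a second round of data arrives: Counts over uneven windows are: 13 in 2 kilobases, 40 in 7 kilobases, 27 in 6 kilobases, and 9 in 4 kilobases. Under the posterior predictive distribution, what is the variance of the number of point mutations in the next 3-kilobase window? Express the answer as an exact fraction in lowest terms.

Total count 36 over total exposure 10 kilobases.
After the first batch: Gamma(32 + 36, 8 + 10) = Gamma(68, 18).
Total count: 13 + 40 + 27 + 9 = 89.
Total exposure: 2 + 7 + 6 + 4 = 19 kilobases.
After the second batch: Gamma(68 + 89, 18 + 19) = Gamma(157, 37).
The posterior predictive for a window of length T is Negative Binomial with variance T·α'·(β'+T)/β'² = 3·157·40/1369 = 18840/1369.

18840/1369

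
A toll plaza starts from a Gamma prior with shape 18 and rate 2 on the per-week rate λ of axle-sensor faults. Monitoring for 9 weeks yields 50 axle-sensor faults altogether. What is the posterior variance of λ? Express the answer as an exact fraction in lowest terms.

68/121

Total count 50 over total exposure 9 weeks.
Posterior: α' = 18 + 50 = 68, β' = 2 + 9 = 11.
Posterior variance = α'/β'² = 68/121.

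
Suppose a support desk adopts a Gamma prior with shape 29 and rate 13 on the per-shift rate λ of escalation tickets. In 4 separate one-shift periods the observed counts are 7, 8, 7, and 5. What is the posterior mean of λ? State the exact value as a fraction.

Total count: 7 + 8 + 7 + 5 = 27.
Total exposure: 4 shifts.
By Gamma–Poisson conjugacy, the posterior is Gamma(α + Σx, β + Σt) = Gamma(29 + 27, 13 + 4) = Gamma(56, 17).
Posterior mean = α'/β' = 56/17.

56/17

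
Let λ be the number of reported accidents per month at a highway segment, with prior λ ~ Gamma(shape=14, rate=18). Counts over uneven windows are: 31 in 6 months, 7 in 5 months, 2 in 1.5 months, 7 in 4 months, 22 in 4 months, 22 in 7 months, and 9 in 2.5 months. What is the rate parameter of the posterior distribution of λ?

Total count: 31 + 7 + 2 + 7 + 22 + 22 + 9 = 100.
Total exposure: 6 + 5 + 1.5 + 4 + 4 + 7 + 2.5 = 30 months.
By Gamma–Poisson conjugacy, the posterior is Gamma(α + Σx, β + Σt) = Gamma(14 + 100, 18 + 30) = Gamma(114, 48).

48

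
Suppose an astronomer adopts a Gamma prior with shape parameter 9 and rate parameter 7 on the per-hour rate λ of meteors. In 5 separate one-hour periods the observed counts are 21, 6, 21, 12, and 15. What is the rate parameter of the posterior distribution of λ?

Total count: 21 + 6 + 21 + 12 + 15 = 75.
Total exposure: 5 hours.
Posterior: α' = 9 + 75 = 84, β' = 7 + 5 = 12.

12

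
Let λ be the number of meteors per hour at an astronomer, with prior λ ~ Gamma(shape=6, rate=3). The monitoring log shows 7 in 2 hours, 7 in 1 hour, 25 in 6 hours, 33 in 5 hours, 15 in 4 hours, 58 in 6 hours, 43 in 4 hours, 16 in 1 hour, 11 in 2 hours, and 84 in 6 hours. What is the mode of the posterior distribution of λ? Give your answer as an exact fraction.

Total count: 7 + 7 + 25 + 33 + 15 + 58 + 43 + 16 + 11 + 84 = 299.
Total exposure: 2 + 1 + 6 + 5 + 4 + 6 + 4 + 1 + 2 + 6 = 37 hours.
Conjugate update: add total count to the shape and total exposure to the rate, giving Gamma(305, 40).
Posterior mode = (α'−1)/β' = 304/40 = 38/5.

38/5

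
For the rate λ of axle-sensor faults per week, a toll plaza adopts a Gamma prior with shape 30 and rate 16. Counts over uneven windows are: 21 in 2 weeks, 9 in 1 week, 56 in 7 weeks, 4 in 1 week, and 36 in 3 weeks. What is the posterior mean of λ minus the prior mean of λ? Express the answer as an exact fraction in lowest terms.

Total count: 21 + 9 + 56 + 4 + 36 = 126.
Total exposure: 2 + 1 + 7 + 1 + 3 = 14 weeks.
Conjugate update: add total count to the shape and total exposure to the rate, giving Gamma(156, 30).
Posterior mean = 156/30 = 26/5; prior mean = 30/16 = 15/8. Difference = 26/5 − 15/8 = 133/40.

133/40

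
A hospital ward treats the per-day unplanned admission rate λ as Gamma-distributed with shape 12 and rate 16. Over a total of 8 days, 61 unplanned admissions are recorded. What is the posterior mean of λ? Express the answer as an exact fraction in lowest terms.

73/24

Total count 61 over total exposure 8 days.
Conjugate update: add total count to the shape and total exposure to the rate, giving Gamma(73, 24).
Posterior mean = α'/β' = 73/24.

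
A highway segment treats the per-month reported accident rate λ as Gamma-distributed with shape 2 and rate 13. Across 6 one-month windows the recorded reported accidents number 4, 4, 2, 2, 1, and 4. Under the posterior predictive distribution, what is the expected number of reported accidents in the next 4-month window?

4

Total count: 4 + 4 + 2 + 2 + 1 + 4 = 17.
Total exposure: 6 months.
By Gamma–Poisson conjugacy, the posterior is Gamma(α + Σx, β + Σt) = Gamma(2 + 17, 13 + 6) = Gamma(19, 19).
Predictive mean over a 4-month window = T·E[λ|data] = 4·19/19 = 4.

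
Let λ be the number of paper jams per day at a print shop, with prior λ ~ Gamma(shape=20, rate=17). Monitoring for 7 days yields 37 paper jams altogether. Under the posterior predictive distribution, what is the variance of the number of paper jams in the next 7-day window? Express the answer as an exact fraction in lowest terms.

Total count 37 over total exposure 7 days.
Gamma(α, β) with Poisson data over total exposure Σt gives posterior Gamma(α+Σx, β+Σt) = Gamma(57, 24).
The posterior predictive for a window of length T is Negative Binomial with variance T·α'·(β'+T)/β'² = 7·57·31/576 = 4123/192.

4123/192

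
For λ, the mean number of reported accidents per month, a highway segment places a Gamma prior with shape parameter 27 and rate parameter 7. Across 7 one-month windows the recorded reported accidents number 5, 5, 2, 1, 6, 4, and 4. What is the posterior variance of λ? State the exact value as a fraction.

Total count: 5 + 5 + 2 + 1 + 6 + 4 + 4 = 27.
Total exposure: 7 months.
By Gamma–Poisson conjugacy, the posterior is Gamma(α + Σx, β + Σt) = Gamma(27 + 27, 7 + 7) = Gamma(54, 14).
Posterior variance = α'/β'² = 54/196 = 27/98.

27/98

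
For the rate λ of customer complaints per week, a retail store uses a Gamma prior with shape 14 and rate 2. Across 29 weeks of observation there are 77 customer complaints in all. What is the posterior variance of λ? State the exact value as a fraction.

Total count 77 over total exposure 29 weeks.
Conjugate update: add total count to the shape and total exposure to the rate, giving Gamma(91, 31).
Posterior variance = α'/β'² = 91/961.

91/961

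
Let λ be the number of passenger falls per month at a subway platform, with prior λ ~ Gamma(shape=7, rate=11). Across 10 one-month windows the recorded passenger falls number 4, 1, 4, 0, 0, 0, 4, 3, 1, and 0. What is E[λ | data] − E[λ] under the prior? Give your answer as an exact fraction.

39/77

Total count: 4 + 1 + 4 + 0 + 0 + 0 + 4 + 3 + 1 + 0 = 17.
Total exposure: 10 months.
The Gamma prior is conjugate for the Poisson rate, so λ | data ~ Gamma(7+17, 11+10) = Gamma(24, 21).
Posterior mean = 24/21 = 8/7; prior mean = 7/11 = 7/11. Difference = 8/7 − 7/11 = 39/77.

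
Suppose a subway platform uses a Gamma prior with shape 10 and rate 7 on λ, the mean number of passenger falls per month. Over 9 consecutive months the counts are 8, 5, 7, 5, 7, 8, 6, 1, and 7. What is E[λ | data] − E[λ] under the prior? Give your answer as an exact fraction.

Total count: 8 + 5 + 7 + 5 + 7 + 8 + 6 + 1 + 7 = 54.
Total exposure: 9 months.
The Gamma prior is conjugate for the Poisson rate, so λ | data ~ Gamma(10+54, 7+9) = Gamma(64, 16).
Posterior mean = 64/16 = 4; prior mean = 10/7 = 10/7. Difference = 4 − 10/7 = 18/7.

18/7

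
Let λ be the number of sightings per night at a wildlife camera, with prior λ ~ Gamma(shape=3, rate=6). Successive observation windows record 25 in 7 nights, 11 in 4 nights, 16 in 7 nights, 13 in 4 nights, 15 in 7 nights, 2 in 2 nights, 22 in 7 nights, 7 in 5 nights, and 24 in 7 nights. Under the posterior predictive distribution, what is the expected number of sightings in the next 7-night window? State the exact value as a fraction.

Total count: 25 + 11 + 16 + 13 + 15 + 2 + 22 + 7 + 24 = 135.
Total exposure: 7 + 4 + 7 + 4 + 7 + 2 + 7 + 5 + 7 = 50 nights.
Posterior: α' = 3 + 135 = 138, β' = 6 + 50 = 56.
Predictive mean over a 7-night window = T·E[λ|data] = 7·138/56 = 69/4.

69/4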